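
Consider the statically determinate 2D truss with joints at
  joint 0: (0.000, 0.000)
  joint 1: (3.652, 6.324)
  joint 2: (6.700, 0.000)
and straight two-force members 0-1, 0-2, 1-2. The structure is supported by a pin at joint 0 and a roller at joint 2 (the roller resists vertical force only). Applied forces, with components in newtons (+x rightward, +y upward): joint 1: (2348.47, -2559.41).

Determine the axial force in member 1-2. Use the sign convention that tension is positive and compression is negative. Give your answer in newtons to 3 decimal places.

-4009.359

N=3 nodes, M=3 members, R=3 reactions → 2N=6, M+R=6
member 0 (0-1): L=7.3027, (cx,cy)=(0.5001,0.8660)
member 1 (0-2): L=6.7000, (cx,cy)=(1.0000,0.0000)
member 2 (1-2): L=7.0202, (cx,cy)=(0.4342,-0.9008)
solve A·x = −loads:
  F[0-1] = +1215.2011 N (tension)
  F[0-2] = +1740.7650 N (tension)
  F[1-2] = -4009.3594 N (compression)
  Rx@0 = -2348.4700 N
  Ry@0 = -1052.3347 N
  Ry@2 = +3611.7447 N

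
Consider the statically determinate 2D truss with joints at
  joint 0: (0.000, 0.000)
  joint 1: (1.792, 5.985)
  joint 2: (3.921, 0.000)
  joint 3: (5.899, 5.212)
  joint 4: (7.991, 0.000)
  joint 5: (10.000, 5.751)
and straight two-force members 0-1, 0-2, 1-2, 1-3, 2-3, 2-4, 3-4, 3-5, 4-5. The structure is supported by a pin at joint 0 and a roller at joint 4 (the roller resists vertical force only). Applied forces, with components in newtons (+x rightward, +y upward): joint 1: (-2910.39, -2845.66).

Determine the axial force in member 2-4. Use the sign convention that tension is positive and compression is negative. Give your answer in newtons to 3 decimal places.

N=6 nodes, M=9 members, R=3 reactions → 2N=12, M+R=12
member 0 (0-1): L=6.2475, (cx,cy)=(0.2868,0.9580)
member 1 (0-2): L=3.9210, (cx,cy)=(1.0000,0.0000)
member 2 (1-2): L=6.3524, (cx,cy)=(0.3351,-0.9422)
member 3 (1-3): L=4.1791, (cx,cy)=(0.9827,-0.1850)
member 4 (2-3): L=5.5747, (cx,cy)=(0.3548,0.9349)
member 5 (2-4): L=4.0700, (cx,cy)=(1.0000,0.0000)
member 6 (3-4): L=5.6162, (cx,cy)=(0.3725,-0.9280)
member 7 (3-5): L=4.1363, (cx,cy)=(0.9915,0.1303)
member 8 (4-5): L=6.0918, (cx,cy)=(0.3298,0.9441)
solve A·x = −loads:
  F[0-1] = -4579.7412 N (compression)
  F[0-2] = -1596.7651 N (compression)
  F[1-2] = +1411.8166 N (tension)
  F[1-3] = +1143.3240 N (tension)
  F[2-3] = -1422.7329 N (compression)
  F[2-4] = -618.7865 N (compression)
  F[3-4] = +1661.1914 N (tension)
  F[3-5] = -0.0000 N (tension)
  F[4-5] = +0.0000 N (tension)
  Rx@0 = +2910.3900 N
  Ry@0 = +4387.3020 N
  Ry@4 = -1541.6420 N

-618.786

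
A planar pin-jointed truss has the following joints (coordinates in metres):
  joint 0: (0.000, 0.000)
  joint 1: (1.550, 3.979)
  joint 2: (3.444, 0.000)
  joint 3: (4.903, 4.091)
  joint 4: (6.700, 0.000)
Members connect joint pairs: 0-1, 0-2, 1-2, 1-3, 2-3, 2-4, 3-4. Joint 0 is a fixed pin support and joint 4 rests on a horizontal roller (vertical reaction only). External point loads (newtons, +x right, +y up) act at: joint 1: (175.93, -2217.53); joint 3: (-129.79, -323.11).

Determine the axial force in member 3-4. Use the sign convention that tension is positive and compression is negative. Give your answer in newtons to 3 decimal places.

N=5 nodes, M=7 members, R=3 reactions → 2N=10, M+R=10
member 0 (0-1): L=4.2702, (cx,cy)=(0.3630,0.9318)
member 1 (0-2): L=3.4440, (cx,cy)=(1.0000,0.0000)
member 2 (1-2): L=4.4068, (cx,cy)=(0.4298,-0.9029)
member 3 (1-3): L=3.3549, (cx,cy)=(0.9994,0.0334)
member 4 (2-3): L=4.3434, (cx,cy)=(0.3359,0.9419)
member 5 (2-4): L=3.2560, (cx,cy)=(1.0000,0.0000)
member 6 (3-4): L=4.4683, (cx,cy)=(0.4022,-0.9156)
solve A·x = −loads:
  F[0-1] = -1895.2051 N (compression)
  F[0-2] = +734.0565 N (tension)
  F[1-2] = -523.7601 N (compression)
  F[1-3] = -639.0945 N (compression)
  F[2-3] = +502.0926 N (tension)
  F[2-4] = +340.2887 N (tension)
  F[3-4] = -846.1345 N (compression)
  Rx@0 = -46.1400 N
  Ry@0 = +1765.9483 N
  Ry@4 = +774.6917 N

-846.135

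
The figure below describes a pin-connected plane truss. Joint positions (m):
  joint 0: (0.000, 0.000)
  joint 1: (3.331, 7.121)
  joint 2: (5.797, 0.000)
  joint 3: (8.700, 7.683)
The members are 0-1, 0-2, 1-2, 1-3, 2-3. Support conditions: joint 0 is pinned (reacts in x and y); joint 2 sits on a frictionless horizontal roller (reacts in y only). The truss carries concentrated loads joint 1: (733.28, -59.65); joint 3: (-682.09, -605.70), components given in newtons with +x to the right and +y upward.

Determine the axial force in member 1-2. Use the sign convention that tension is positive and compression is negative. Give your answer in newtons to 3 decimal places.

N=4 nodes, M=5 members, R=3 reactions → 2N=8, M+R=8
member 0 (0-1): L=7.8616, (cx,cy)=(0.4237,0.9058)
member 1 (0-2): L=5.7970, (cx,cy)=(1.0000,0.0000)
member 2 (1-2): L=7.5359, (cx,cy)=(0.3272,-0.9449)
member 3 (1-3): L=5.3983, (cx,cy)=(0.9946,0.1041)
member 4 (2-3): L=8.2132, (cx,cy)=(0.3535,0.9355)
solve A·x = −loads:
  F[0-1] = +303.2688 N (tension)
  F[0-2] = -77.3071 N (compression)
  F[1-2] = -406.1046 N (compression)
  F[1-3] = -474.4700 N (compression)
  F[2-3] = -594.6917 N (compression)
  Rx@0 = -51.1900 N
  Ry@0 = -274.7006 N
  Ry@2 = +940.0506 N

-406.105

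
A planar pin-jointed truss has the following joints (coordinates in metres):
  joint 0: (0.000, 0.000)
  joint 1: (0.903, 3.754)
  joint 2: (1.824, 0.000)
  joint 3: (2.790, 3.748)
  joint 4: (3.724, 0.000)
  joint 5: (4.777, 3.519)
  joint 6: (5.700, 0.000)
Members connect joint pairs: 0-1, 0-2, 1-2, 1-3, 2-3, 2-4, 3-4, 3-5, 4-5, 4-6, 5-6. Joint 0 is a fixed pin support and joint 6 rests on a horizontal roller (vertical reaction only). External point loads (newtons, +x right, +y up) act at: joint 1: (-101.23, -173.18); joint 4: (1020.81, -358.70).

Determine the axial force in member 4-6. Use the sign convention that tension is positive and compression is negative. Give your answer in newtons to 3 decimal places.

51.177

N=7 nodes, M=11 members, R=3 reactions → 2N=14, M+R=14
member 0 (0-1): L=3.8611, (cx,cy)=(0.2339,0.9723)
member 1 (0-2): L=1.8240, (cx,cy)=(1.0000,0.0000)
member 2 (1-2): L=3.8653, (cx,cy)=(0.2383,-0.9712)
member 3 (1-3): L=1.8870, (cx,cy)=(1.0000,-0.0032)
member 4 (2-3): L=3.8705, (cx,cy)=(0.2496,0.9684)
member 5 (2-4): L=1.9000, (cx,cy)=(1.0000,0.0000)
member 6 (3-4): L=3.8626, (cx,cy)=(0.2418,-0.9703)
member 7 (3-5): L=2.0002, (cx,cy)=(0.9934,-0.1145)
member 8 (4-5): L=3.6732, (cx,cy)=(0.2867,0.9580)
member 9 (4-6): L=1.9760, (cx,cy)=(1.0000,0.0000)
member 10 (5-6): L=3.6380, (cx,cy)=(0.2537,-0.9673)
solve A·x = −loads:
  F[0-1] = -346.3695 N (compression)
  F[0-2] = +1000.5863 N (tension)
  F[1-2] = +168.5001 N (tension)
  F[1-3] = -19.9253 N (compression)
  F[2-3] = -168.9951 N (compression)
  F[2-4] = +1082.9132 N (tension)
  F[3-4] = +181.1658 N (tension)
  F[3-5] = -106.6109 N (compression)
  F[4-5] = +190.9237 N (tension)
  F[4-6] = +51.1771 N (tension)
  F[5-6] = -201.7163 N (compression)
  Rx@0 = -919.5800 N
  Ry@0 = +336.7637 N
  Ry@6 = +195.1163 N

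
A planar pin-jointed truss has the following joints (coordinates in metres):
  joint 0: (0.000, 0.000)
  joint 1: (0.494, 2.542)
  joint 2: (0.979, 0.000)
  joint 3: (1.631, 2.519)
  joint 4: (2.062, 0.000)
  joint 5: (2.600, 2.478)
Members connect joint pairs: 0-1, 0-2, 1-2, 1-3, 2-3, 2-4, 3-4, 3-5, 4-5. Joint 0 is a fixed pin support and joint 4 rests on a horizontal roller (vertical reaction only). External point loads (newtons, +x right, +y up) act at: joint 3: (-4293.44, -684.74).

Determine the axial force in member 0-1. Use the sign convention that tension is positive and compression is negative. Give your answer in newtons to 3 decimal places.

-5488.919

N=6 nodes, M=9 members, R=3 reactions → 2N=12, M+R=12
member 0 (0-1): L=2.5896, (cx,cy)=(0.1908,0.9816)
member 1 (0-2): L=0.9790, (cx,cy)=(1.0000,0.0000)
member 2 (1-2): L=2.5879, (cx,cy)=(0.1874,-0.9823)
member 3 (1-3): L=1.1372, (cx,cy)=(0.9998,-0.0202)
member 4 (2-3): L=2.6020, (cx,cy)=(0.2506,0.9681)
member 5 (2-4): L=1.0830, (cx,cy)=(1.0000,0.0000)
member 6 (3-4): L=2.5556, (cx,cy)=(0.1686,-0.9857)
member 7 (3-5): L=0.9699, (cx,cy)=(0.9991,-0.0423)
member 8 (4-5): L=2.5357, (cx,cy)=(0.2122,0.9772)
solve A·x = −loads:
  F[0-1] = -5488.9189 N (compression)
  F[0-2] = -3246.3393 N (compression)
  F[1-2] = +5528.2114 N (tension)
  F[1-3] = -2083.5909 N (compression)
  F[2-3] = -5609.2071 N (compression)
  F[2-4] = -804.7462 N (compression)
  F[3-4] = +4771.7268 N (tension)
  F[3-5] = +0.0000 N (tension)
  F[4-5] = -0.0000 N (compression)
  Rx@0 = +4293.4400 N
  Ry@0 = +5388.1175 N
  Ry@4 = -4703.3775 N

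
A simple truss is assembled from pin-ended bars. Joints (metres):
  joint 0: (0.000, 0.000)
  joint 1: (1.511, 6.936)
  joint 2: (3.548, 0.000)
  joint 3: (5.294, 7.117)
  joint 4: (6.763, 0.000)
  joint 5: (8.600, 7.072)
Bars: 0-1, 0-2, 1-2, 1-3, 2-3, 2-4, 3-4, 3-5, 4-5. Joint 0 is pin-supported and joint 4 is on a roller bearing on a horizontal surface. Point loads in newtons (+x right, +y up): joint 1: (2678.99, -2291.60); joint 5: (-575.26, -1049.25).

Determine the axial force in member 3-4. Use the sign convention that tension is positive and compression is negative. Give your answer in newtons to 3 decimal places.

-3000.816

N=6 nodes, M=9 members, R=3 reactions → 2N=12, M+R=12
member 0 (0-1): L=7.0987, (cx,cy)=(0.2129,0.9771)
member 1 (0-2): L=3.5480, (cx,cy)=(1.0000,0.0000)
member 2 (1-2): L=7.2289, (cx,cy)=(0.2818,-0.9595)
member 3 (1-3): L=3.7873, (cx,cy)=(0.9989,0.0478)
member 4 (2-3): L=7.3280, (cx,cy)=(0.2383,0.9712)
member 5 (2-4): L=3.2150, (cx,cy)=(1.0000,0.0000)
member 6 (3-4): L=7.2670, (cx,cy)=(0.2021,-0.9794)
member 7 (3-5): L=3.3063, (cx,cy)=(0.9999,-0.0136)
member 8 (4-5): L=7.3067, (cx,cy)=(0.2514,0.9679)
solve A·x = −loads:
  F[0-1] = +666.6487 N (tension)
  F[0-2] = +1961.8294 N (tension)
  F[1-2] = -3149.5234 N (compression)
  F[1-3] = -1651.4901 N (compression)
  F[2-3] = +3111.5069 N (tension)
  F[2-4] = +332.9867 N (tension)
  F[3-4] = -3000.8162 N (compression)
  F[3-5] = -301.6716 N (compression)
  F[4-5] = -1088.3127 N (compression)
  Rx@0 = -2103.7300 N
  Ry@0 = -651.3714 N
  Ry@4 = +3992.2214 N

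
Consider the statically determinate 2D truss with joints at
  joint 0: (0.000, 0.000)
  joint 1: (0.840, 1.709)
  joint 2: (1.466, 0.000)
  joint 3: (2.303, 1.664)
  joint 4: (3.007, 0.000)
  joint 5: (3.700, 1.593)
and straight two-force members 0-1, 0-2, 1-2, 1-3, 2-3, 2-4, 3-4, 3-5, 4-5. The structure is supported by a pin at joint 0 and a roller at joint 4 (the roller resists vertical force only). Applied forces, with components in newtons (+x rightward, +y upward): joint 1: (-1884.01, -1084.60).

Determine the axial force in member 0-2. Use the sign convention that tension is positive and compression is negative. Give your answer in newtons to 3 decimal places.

N=6 nodes, M=9 members, R=3 reactions → 2N=12, M+R=12
member 0 (0-1): L=1.9043, (cx,cy)=(0.4411,0.8975)
member 1 (0-2): L=1.4660, (cx,cy)=(1.0000,0.0000)
member 2 (1-2): L=1.8200, (cx,cy)=(0.3439,-0.9390)
member 3 (1-3): L=1.4637, (cx,cy)=(0.9995,-0.0307)
member 4 (2-3): L=1.8626, (cx,cy)=(0.4494,0.8934)
member 5 (2-4): L=1.5410, (cx,cy)=(1.0000,0.0000)
member 6 (3-4): L=1.8068, (cx,cy)=(0.3896,-0.9210)
member 7 (3-5): L=1.3988, (cx,cy)=(0.9987,-0.0508)
member 8 (4-5): L=1.7372, (cx,cy)=(0.3989,0.9170)
solve A·x = −loads:
  F[0-1] = -2064.0410 N (compression)
  F[0-2] = -973.5374 N (compression)
  F[1-2] = +794.7286 N (tension)
  F[1-3] = +700.5233 N (tension)
  F[2-3] = -835.3282 N (compression)
  F[2-4] = -324.8292 N (compression)
  F[3-4] = +833.6651 N (tension)
  F[3-5] = -0.0000 N (tension)
  F[4-5] = +0.0000 N (tension)
  Rx@0 = +1884.0100 N
  Ry@0 = +1852.3782 N
  Ry@4 = -767.7782 N

-973.537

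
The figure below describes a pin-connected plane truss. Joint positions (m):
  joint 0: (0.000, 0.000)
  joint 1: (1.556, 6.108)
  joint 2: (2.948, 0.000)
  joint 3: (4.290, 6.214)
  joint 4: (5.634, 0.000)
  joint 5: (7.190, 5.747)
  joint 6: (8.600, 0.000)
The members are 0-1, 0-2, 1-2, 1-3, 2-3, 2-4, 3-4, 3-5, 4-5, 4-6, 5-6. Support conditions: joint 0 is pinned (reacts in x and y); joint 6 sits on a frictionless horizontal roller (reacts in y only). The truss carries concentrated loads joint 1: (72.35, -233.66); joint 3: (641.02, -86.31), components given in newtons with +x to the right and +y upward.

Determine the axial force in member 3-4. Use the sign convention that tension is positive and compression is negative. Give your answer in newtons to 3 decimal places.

N=7 nodes, M=11 members, R=3 reactions → 2N=14, M+R=14
member 0 (0-1): L=6.3031, (cx,cy)=(0.2469,0.9691)
member 1 (0-2): L=2.9480, (cx,cy)=(1.0000,0.0000)
member 2 (1-2): L=6.2646, (cx,cy)=(0.2222,-0.9750)
member 3 (1-3): L=2.7361, (cx,cy)=(0.9992,0.0387)
member 4 (2-3): L=6.3573, (cx,cy)=(0.2111,0.9775)
member 5 (2-4): L=2.6860, (cx,cy)=(1.0000,0.0000)
member 6 (3-4): L=6.3577, (cx,cy)=(0.2114,-0.9774)
member 7 (3-5): L=2.9374, (cx,cy)=(0.9873,-0.1590)
member 8 (4-5): L=5.9539, (cx,cy)=(0.2613,0.9652)
member 9 (4-6): L=2.9660, (cx,cy)=(1.0000,0.0000)
member 10 (5-6): L=5.9174, (cx,cy)=(0.2383,-0.9712)
solve A·x = −loads:
  F[0-1] = +288.8605 N (tension)
  F[0-2] = +642.0609 N (tension)
  F[1-2] = -522.1761 N (compression)
  F[1-3] = +115.0733 N (tension)
  F[2-3] = +520.8597 N (tension)
  F[2-4] = +416.0810 N (tension)
  F[3-4] = -564.8832 N (compression)
  F[3-5] = -300.4879 N (compression)
  F[4-5] = +571.9956 N (tension)
  F[4-6] = +147.1803 N (tension)
  F[5-6] = -617.6815 N (compression)
  Rx@0 = -713.3700 N
  Ry@0 = -279.9203 N
  Ry@6 = +599.8903 N

-564.883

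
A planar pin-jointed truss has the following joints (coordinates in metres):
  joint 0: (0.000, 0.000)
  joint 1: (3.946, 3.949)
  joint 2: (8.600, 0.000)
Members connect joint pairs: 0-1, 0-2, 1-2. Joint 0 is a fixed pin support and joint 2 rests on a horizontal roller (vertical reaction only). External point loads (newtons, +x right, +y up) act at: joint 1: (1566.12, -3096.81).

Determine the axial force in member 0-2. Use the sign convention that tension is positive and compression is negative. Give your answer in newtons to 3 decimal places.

N=3 nodes, M=3 members, R=3 reactions → 2N=6, M+R=6
member 0 (0-1): L=5.5826, (cx,cy)=(0.7068,0.7074)
member 1 (0-2): L=8.6000, (cx,cy)=(1.0000,0.0000)
member 2 (1-2): L=6.1036, (cx,cy)=(0.7625,-0.6470)
solve A·x = −loads:
  F[0-1] = -1352.5179 N (compression)
  F[0-2] = +2522.1311 N (tension)
  F[1-2] = -3307.7264 N (compression)
  Rx@0 = -1566.1200 N
  Ry@0 = +956.7379 N
  Ry@2 = +2140.0721 N

2522.131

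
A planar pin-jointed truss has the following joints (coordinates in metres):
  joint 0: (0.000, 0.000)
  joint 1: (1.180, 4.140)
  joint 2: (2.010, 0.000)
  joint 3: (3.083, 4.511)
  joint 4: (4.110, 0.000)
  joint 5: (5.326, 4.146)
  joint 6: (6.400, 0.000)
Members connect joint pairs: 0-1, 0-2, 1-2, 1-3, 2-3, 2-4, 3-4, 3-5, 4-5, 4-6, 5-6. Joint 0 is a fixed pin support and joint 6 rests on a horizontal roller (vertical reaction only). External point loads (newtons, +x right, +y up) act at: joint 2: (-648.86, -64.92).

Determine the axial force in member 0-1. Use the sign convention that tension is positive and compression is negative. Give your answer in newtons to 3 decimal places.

N=7 nodes, M=11 members, R=3 reactions → 2N=14, M+R=14
member 0 (0-1): L=4.3049, (cx,cy)=(0.2741,0.9617)
member 1 (0-2): L=2.0100, (cx,cy)=(1.0000,0.0000)
member 2 (1-2): L=4.2224, (cx,cy)=(0.1966,-0.9805)
member 3 (1-3): L=1.9388, (cx,cy)=(0.9815,0.1914)
member 4 (2-3): L=4.6369, (cx,cy)=(0.2314,0.9729)
member 5 (2-4): L=2.1000, (cx,cy)=(1.0000,0.0000)
member 6 (3-4): L=4.6264, (cx,cy)=(0.2220,-0.9750)
member 7 (3-5): L=2.2725, (cx,cy)=(0.9870,-0.1606)
member 8 (4-5): L=4.3206, (cx,cy)=(0.2814,0.9596)
member 9 (4-6): L=2.2900, (cx,cy)=(1.0000,0.0000)
member 10 (5-6): L=4.2828, (cx,cy)=(0.2508,-0.9680)
solve A·x = −loads:
  F[0-1] = -46.3046 N (compression)
  F[0-2] = -636.1676 N (compression)
  F[1-2] = +41.2800 N (tension)
  F[1-3] = -21.1986 N (compression)
  F[2-3] = +25.1274 N (tension)
  F[2-4] = +14.9923 N (tension)
  F[3-4] = -19.1168 N (compression)
  F[3-5] = -10.8900 N (compression)
  F[4-5] = +19.4250 N (tension)
  F[4-6] = +5.2816 N (tension)
  F[5-6] = -21.0619 N (compression)
  Rx@0 = +648.8600 N
  Ry@0 = +44.5311 N
  Ry@6 = +20.3889 N

-46.305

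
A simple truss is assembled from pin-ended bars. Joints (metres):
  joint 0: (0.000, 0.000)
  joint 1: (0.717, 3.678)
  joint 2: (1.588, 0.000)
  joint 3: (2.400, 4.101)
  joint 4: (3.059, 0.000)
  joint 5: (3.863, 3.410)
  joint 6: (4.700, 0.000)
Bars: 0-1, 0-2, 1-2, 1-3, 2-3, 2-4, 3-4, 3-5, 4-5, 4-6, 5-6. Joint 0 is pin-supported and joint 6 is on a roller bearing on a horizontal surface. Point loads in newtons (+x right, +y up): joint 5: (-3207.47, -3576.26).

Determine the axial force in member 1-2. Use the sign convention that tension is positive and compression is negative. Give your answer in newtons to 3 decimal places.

N=7 nodes, M=11 members, R=3 reactions → 2N=14, M+R=14
member 0 (0-1): L=3.7472, (cx,cy)=(0.1913,0.9815)
member 1 (0-2): L=1.5880, (cx,cy)=(1.0000,0.0000)
member 2 (1-2): L=3.7797, (cx,cy)=(0.2304,-0.9731)
member 3 (1-3): L=1.7353, (cx,cy)=(0.9698,0.2438)
member 4 (2-3): L=4.1806, (cx,cy)=(0.1942,0.9810)
member 5 (2-4): L=1.4710, (cx,cy)=(1.0000,0.0000)
member 6 (3-4): L=4.1536, (cx,cy)=(0.1587,-0.9873)
member 7 (3-5): L=1.6180, (cx,cy)=(0.9042,-0.4271)
member 8 (4-5): L=3.5035, (cx,cy)=(0.2295,0.9733)
member 9 (4-6): L=1.6410, (cx,cy)=(1.0000,0.0000)
member 10 (5-6): L=3.5112, (cx,cy)=(0.2384,-0.9712)
solve A·x = −loads:
  F[0-1] = -3019.7954 N (compression)
  F[0-2] = -2629.6591 N (compression)
  F[1-2] = +2734.0084 N (tension)
  F[1-3] = -1245.4013 N (compression)
  F[2-3] = -2712.0754 N (compression)
  F[2-4] = -1472.8684 N (compression)
  F[3-4] = +4146.5300 N (tension)
  F[3-5] = -2645.9159 N (compression)
  F[4-5] = -4206.2647 N (compression)
  F[4-6] = +150.2819 N (tension)
  F[5-6] = -630.4335 N (compression)
  Rx@0 = +3207.4700 N
  Ry@0 = +2964.0005 N
  Ry@6 = +612.2595 N

2734.008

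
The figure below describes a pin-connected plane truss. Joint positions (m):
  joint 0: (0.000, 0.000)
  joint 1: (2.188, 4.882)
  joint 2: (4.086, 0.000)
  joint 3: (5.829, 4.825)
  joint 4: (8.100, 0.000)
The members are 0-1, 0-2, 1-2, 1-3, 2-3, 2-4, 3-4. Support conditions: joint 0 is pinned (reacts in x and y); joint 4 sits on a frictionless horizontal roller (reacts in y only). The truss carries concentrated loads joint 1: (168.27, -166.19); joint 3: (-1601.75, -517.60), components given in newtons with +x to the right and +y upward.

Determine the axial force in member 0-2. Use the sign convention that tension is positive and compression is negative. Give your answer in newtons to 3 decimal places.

-931.913

N=5 nodes, M=7 members, R=3 reactions → 2N=10, M+R=10
member 0 (0-1): L=5.3499, (cx,cy)=(0.4090,0.9125)
member 1 (0-2): L=4.0860, (cx,cy)=(1.0000,0.0000)
member 2 (1-2): L=5.2380, (cx,cy)=(0.3624,-0.9320)
member 3 (1-3): L=3.6414, (cx,cy)=(0.9999,-0.0157)
member 4 (2-3): L=5.1302, (cx,cy)=(0.3398,0.9405)
member 5 (2-4): L=4.0140, (cx,cy)=(1.0000,0.0000)
member 6 (3-4): L=5.3327, (cx,cy)=(0.4259,-0.9048)
solve A·x = −loads:
  F[0-1] = -1226.3835 N (compression)
  F[0-2] = -931.9127 N (compression)
  F[1-2] = +1040.0016 N (tension)
  F[1-3] = -1046.8144 N (compression)
  F[2-3] = -1030.6317 N (compression)
  F[2-4] = -204.9020 N (compression)
  F[3-4] = +481.1484 N (tension)
  Rx@0 = +1433.4800 N
  Ry@0 = +1119.1277 N
  Ry@4 = -435.3377 N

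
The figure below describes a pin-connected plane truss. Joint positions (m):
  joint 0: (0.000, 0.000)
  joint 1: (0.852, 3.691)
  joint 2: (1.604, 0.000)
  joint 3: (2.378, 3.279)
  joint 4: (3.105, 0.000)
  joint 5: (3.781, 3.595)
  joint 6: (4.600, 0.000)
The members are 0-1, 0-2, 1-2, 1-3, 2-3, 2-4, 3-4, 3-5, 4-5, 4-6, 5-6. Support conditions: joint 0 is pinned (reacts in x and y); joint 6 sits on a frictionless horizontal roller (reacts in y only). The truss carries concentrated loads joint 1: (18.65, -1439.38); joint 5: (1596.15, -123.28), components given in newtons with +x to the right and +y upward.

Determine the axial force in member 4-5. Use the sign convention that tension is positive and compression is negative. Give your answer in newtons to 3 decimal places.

N=7 nodes, M=11 members, R=3 reactions → 2N=14, M+R=14
member 0 (0-1): L=3.7881, (cx,cy)=(0.2249,0.9744)
member 1 (0-2): L=1.6040, (cx,cy)=(1.0000,0.0000)
member 2 (1-2): L=3.7668, (cx,cy)=(0.1996,-0.9799)
member 3 (1-3): L=1.5806, (cx,cy)=(0.9654,-0.2607)
member 4 (2-3): L=3.3691, (cx,cy)=(0.2297,0.9733)
member 5 (2-4): L=1.5010, (cx,cy)=(1.0000,0.0000)
member 6 (3-4): L=3.3586, (cx,cy)=(0.2165,-0.9763)
member 7 (3-5): L=1.4381, (cx,cy)=(0.9756,0.2197)
member 8 (4-5): L=3.6580, (cx,cy)=(0.1848,0.9828)
member 9 (4-6): L=1.4950, (cx,cy)=(1.0000,0.0000)
member 10 (5-6): L=3.6871, (cx,cy)=(0.2221,-0.9750)
solve A·x = −loads:
  F[0-1] = +69.4387 N (tension)
  F[0-2] = +1599.1820 N (tension)
  F[1-2] = -1626.6406 N (compression)
  F[1-3] = +333.2253 N (tension)
  F[2-3] = +1637.6989 N (tension)
  F[2-4] = +898.2082 N (tension)
  F[3-4] = -1316.8600 N (compression)
  F[3-5] = +1007.6107 N (tension)
  F[4-5] = +1308.1718 N (tension)
  F[4-6] = +371.4135 N (tension)
  F[5-6] = -1672.0914 N (compression)
  Rx@0 = -1614.8000 N
  Ry@0 = -67.6595 N
  Ry@6 = +1630.3195 N

1308.172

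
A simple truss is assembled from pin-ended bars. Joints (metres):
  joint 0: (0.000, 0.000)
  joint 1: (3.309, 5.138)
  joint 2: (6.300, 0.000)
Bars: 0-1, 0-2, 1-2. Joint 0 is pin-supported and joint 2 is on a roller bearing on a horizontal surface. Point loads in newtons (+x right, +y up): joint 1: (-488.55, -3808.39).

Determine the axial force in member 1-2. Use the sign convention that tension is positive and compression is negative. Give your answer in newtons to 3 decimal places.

-1853.525

N=3 nodes, M=3 members, R=3 reactions → 2N=6, M+R=6
member 0 (0-1): L=6.1113, (cx,cy)=(0.5415,0.8407)
member 1 (0-2): L=6.3000, (cx,cy)=(1.0000,0.0000)
member 2 (1-2): L=5.9452, (cx,cy)=(0.5031,-0.8642)
solve A·x = −loads:
  F[0-1] = -2624.5215 N (compression)
  F[0-2] = +932.5027 N (tension)
  F[1-2] = -1853.5249 N (compression)
  Rx@0 = +488.5500 N
  Ry@0 = +2206.5182 N
  Ry@2 = +1601.8718 N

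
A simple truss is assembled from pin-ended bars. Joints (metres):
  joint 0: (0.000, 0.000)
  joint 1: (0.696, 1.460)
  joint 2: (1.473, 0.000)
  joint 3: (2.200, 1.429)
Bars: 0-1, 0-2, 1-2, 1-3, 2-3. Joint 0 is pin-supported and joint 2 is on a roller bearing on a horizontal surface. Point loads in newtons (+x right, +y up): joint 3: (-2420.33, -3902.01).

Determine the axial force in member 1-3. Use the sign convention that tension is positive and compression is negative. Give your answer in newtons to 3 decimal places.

-430.768

N=4 nodes, M=5 members, R=3 reactions → 2N=8, M+R=8
member 0 (0-1): L=1.6174, (cx,cy)=(0.4303,0.9027)
member 1 (0-2): L=1.4730, (cx,cy)=(1.0000,0.0000)
member 2 (1-2): L=1.6539, (cx,cy)=(0.4698,-0.8828)
member 3 (1-3): L=1.5043, (cx,cy)=(0.9998,-0.0206)
member 4 (2-3): L=1.6033, (cx,cy)=(0.4534,0.8913)
solve A·x = −loads:
  F[0-1] = -467.7119 N (compression)
  F[0-2] = -2219.0654 N (compression)
  F[1-2] = +488.3146 N (tension)
  F[1-3] = -430.7680 N (compression)
  F[2-3] = -4387.9104 N (compression)
  Rx@0 = +2420.3300 N
  Ry@0 = +422.1930 N
  Ry@2 = +3479.8170 N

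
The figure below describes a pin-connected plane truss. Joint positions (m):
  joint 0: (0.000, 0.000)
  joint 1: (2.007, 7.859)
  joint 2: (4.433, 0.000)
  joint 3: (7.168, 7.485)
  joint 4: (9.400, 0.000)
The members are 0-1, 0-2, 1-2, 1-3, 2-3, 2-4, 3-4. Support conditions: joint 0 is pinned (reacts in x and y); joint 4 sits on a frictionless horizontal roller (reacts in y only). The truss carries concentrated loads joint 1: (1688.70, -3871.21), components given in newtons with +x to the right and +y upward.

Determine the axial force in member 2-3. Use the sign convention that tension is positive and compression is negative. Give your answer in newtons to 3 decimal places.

N=5 nodes, M=7 members, R=3 reactions → 2N=10, M+R=10
member 0 (0-1): L=8.1112, (cx,cy)=(0.2474,0.9689)
member 1 (0-2): L=4.4330, (cx,cy)=(1.0000,0.0000)
member 2 (1-2): L=8.2249, (cx,cy)=(0.2950,-0.9555)
member 3 (1-3): L=5.1745, (cx,cy)=(0.9974,-0.0723)
member 4 (2-3): L=7.9690, (cx,cy)=(0.3432,0.9393)
member 5 (2-4): L=4.9670, (cx,cy)=(1.0000,0.0000)
member 6 (3-4): L=7.8107, (cx,cy)=(0.2858,-0.9583)
solve A·x = −loads:
  F[0-1] = -1685.2068 N (compression)
  F[0-2] = +2105.6791 N (tension)
  F[1-2] = -2232.8807 N (compression)
  F[1-3] = -1450.8695 N (compression)
  F[2-3] = +2271.5101 N (tension)
  F[2-4] = +667.4844 N (tension)
  F[3-4] = -2335.8071 N (compression)
  Rx@0 = -1688.7000 N
  Ry@0 = +1632.8045 N
  Ry@4 = +2238.4055 N

2271.510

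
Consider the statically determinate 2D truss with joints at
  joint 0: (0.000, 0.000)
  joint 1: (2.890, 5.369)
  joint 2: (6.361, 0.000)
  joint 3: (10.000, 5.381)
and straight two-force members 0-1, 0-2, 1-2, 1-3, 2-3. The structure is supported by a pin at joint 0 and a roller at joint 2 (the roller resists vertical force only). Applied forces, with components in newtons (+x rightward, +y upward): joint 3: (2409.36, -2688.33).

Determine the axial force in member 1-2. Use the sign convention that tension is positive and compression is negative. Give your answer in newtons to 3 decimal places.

N=4 nodes, M=5 members, R=3 reactions → 2N=8, M+R=8
member 0 (0-1): L=6.0974, (cx,cy)=(0.4740,0.8805)
member 1 (0-2): L=6.3610, (cx,cy)=(1.0000,0.0000)
member 2 (1-2): L=6.3933, (cx,cy)=(0.5429,-0.8398)
member 3 (1-3): L=7.1100, (cx,cy)=(1.0000,0.0017)
member 4 (2-3): L=6.4960, (cx,cy)=(0.5602,0.8284)
solve A·x = −loads:
  F[0-1] = +4061.2647 N (tension)
  F[0-2] = +484.4315 N (tension)
  F[1-2] = -4249.8344 N (compression)
  F[1-3] = +4232.2291 N (tension)
  F[2-3] = -3253.9829 N (compression)
  Rx@0 = -2409.3600 N
  Ry@0 = -3576.1042 N
  Ry@2 = +6264.4342 N

-4249.834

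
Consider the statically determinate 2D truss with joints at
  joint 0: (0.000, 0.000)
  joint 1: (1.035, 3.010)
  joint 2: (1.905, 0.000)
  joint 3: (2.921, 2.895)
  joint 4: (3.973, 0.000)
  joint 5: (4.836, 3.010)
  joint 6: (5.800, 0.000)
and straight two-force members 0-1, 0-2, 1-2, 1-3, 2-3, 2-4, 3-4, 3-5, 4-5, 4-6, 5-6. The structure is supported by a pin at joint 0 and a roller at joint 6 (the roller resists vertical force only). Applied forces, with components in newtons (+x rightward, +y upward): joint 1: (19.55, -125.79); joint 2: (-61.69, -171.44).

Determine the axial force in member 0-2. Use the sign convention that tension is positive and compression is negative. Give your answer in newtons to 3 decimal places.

29.494

N=7 nodes, M=11 members, R=3 reactions → 2N=14, M+R=14
member 0 (0-1): L=3.1830, (cx,cy)=(0.3252,0.9457)
member 1 (0-2): L=1.9050, (cx,cy)=(1.0000,0.0000)
member 2 (1-2): L=3.1332, (cx,cy)=(0.2777,-0.9607)
member 3 (1-3): L=1.8895, (cx,cy)=(0.9981,-0.0609)
member 4 (2-3): L=3.0681, (cx,cy)=(0.3311,0.9436)
member 5 (2-4): L=2.0680, (cx,cy)=(1.0000,0.0000)
member 6 (3-4): L=3.0802, (cx,cy)=(0.3415,-0.9399)
member 7 (3-5): L=1.9184, (cx,cy)=(0.9982,0.0599)
member 8 (4-5): L=3.1313, (cx,cy)=(0.2756,0.9613)
member 9 (4-6): L=1.8270, (cx,cy)=(1.0000,0.0000)
member 10 (5-6): L=3.1606, (cx,cy)=(0.3050,-0.9524)
solve A·x = −loads:
  F[0-1] = -220.2999 N (compression)
  F[0-2] = +29.4944 N (tension)
  F[1-2] = +93.3494 N (tension)
  F[1-3] = -117.3223 N (compression)
  F[2-3] = +86.6504 N (tension)
  F[2-4] = +88.4106 N (tension)
  F[3-4] = -98.0979 N (compression)
  F[3-5] = -55.0057 N (compression)
  F[4-5] = +95.9139 N (tension)
  F[4-6] = +28.4723 N (tension)
  F[5-6] = -93.3500 N (compression)
  Rx@0 = +42.1400 N
  Ry@0 = +208.3280 N
  Ry@6 = +88.9020 N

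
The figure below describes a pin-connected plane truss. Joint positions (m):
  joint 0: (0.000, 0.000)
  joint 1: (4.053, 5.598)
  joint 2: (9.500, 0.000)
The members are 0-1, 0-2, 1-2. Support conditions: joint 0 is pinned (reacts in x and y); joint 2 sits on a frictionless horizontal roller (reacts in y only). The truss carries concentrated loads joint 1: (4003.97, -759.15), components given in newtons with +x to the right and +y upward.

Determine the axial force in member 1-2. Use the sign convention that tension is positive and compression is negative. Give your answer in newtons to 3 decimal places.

-3743.887

N=3 nodes, M=3 members, R=3 reactions → 2N=6, M+R=6
member 0 (0-1): L=6.9112, (cx,cy)=(0.5864,0.8100)
member 1 (0-2): L=9.5000, (cx,cy)=(1.0000,0.0000)
member 2 (1-2): L=7.8107, (cx,cy)=(0.6974,-0.7167)
solve A·x = −loads:
  F[0-1] = +2375.4798 N (tension)
  F[0-2] = +2610.8911 N (tension)
  F[1-2] = -3743.8866 N (compression)
  Rx@0 = -4003.9700 N
  Ry@0 = -1924.1194 N
  Ry@2 = +2683.2694 N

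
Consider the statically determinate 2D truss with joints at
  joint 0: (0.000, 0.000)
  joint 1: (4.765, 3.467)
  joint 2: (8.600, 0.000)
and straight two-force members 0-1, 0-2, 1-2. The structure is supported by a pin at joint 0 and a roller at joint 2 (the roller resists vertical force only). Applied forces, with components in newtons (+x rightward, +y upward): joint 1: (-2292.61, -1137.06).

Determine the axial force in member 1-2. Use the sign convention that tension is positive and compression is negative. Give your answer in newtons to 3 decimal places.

438.745

N=3 nodes, M=3 members, R=3 reactions → 2N=6, M+R=6
member 0 (0-1): L=5.8928, (cx,cy)=(0.8086,0.5883)
member 1 (0-2): L=8.6000, (cx,cy)=(1.0000,0.0000)
member 2 (1-2): L=5.1698, (cx,cy)=(0.7418,-0.6706)
solve A·x = −loads:
  F[0-1] = -2432.7486 N (compression)
  F[0-2] = -325.4619 N (compression)
  F[1-2] = +438.7453 N (tension)
  Rx@0 = +2292.6100 N
  Ry@0 = +1431.2912 N
  Ry@2 = -294.2312 N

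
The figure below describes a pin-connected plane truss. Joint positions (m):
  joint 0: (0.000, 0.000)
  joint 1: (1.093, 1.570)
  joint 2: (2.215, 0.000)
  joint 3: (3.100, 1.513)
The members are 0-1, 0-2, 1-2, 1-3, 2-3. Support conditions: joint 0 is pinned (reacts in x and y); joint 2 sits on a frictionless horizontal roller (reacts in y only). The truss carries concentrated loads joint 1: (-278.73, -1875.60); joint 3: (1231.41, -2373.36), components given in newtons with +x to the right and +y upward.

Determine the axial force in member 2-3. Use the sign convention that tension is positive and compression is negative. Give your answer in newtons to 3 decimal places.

-2664.775

N=4 nodes, M=5 members, R=3 reactions → 2N=8, M+R=8
member 0 (0-1): L=1.9130, (cx,cy)=(0.5714,0.8207)
member 1 (0-2): L=2.2150, (cx,cy)=(1.0000,0.0000)
member 2 (1-2): L=1.9297, (cx,cy)=(0.5814,-0.8136)
member 3 (1-3): L=2.0078, (cx,cy)=(0.9996,-0.0284)
member 4 (2-3): L=1.7528, (cx,cy)=(0.5049,0.8632)
solve A·x = −loads:
  F[0-1] = +781.9746 N (tension)
  F[0-2] = +505.8945 N (tension)
  F[1-2] = -3184.0879 N (compression)
  F[1-3] = +2577.8923 N (tension)
  F[2-3] = -2664.7751 N (compression)
  Rx@0 = -952.6800 N
  Ry@0 = -641.7687 N
  Ry@2 = +4890.7287 N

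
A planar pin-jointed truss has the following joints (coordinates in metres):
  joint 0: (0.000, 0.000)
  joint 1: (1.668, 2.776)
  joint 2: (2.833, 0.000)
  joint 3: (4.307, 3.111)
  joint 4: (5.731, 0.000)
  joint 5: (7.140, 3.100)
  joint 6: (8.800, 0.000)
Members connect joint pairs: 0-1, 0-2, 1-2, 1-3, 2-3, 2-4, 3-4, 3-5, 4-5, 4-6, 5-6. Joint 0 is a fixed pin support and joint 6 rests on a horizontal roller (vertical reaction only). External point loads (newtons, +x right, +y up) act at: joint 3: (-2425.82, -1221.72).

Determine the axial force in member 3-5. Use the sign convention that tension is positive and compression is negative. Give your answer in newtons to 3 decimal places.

256.587

N=7 nodes, M=11 members, R=3 reactions → 2N=14, M+R=14
member 0 (0-1): L=3.2386, (cx,cy)=(0.5150,0.8572)
member 1 (0-2): L=2.8330, (cx,cy)=(1.0000,0.0000)
member 2 (1-2): L=3.0105, (cx,cy)=(0.3870,-0.9221)
member 3 (1-3): L=2.6602, (cx,cy)=(0.9920,0.1259)
member 4 (2-3): L=3.4425, (cx,cy)=(0.4282,0.9037)
member 5 (2-4): L=2.8980, (cx,cy)=(1.0000,0.0000)
member 6 (3-4): L=3.4214, (cx,cy)=(0.4162,-0.9093)
member 7 (3-5): L=2.8330, (cx,cy)=(1.0000,-0.0039)
member 8 (4-5): L=3.4052, (cx,cy)=(0.4138,0.9104)
member 9 (4-6): L=3.0690, (cx,cy)=(1.0000,0.0000)
member 10 (5-6): L=3.5165, (cx,cy)=(0.4721,-0.8816)
solve A·x = −loads:
  F[0-1] = -1728.1999 N (compression)
  F[0-2] = -1535.7270 N (compression)
  F[1-2] = +1408.9205 N (tension)
  F[1-3] = -1446.8250 N (compression)
  F[2-3] = -1437.5990 N (compression)
  F[2-4] = -374.9711 N (compression)
  F[3-4] = +284.4446 N (tension)
  F[3-5] = +256.5866 N (tension)
  F[4-5] = -284.0996 N (compression)
  F[4-6] = -139.0297 N (compression)
  F[5-6] = +294.5149 N (tension)
  Rx@0 = +2425.8200 N
  Ry@0 = +1481.3539 N
  Ry@6 = -259.6339 N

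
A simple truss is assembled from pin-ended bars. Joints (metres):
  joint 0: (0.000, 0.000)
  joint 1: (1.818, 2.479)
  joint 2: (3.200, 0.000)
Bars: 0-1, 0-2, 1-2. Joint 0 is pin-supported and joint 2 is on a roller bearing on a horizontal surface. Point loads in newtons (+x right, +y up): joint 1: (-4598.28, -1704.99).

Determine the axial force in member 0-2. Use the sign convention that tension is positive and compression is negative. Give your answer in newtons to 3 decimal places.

N=3 nodes, M=3 members, R=3 reactions → 2N=6, M+R=6
member 0 (0-1): L=3.0742, (cx,cy)=(0.5914,0.8064)
member 1 (0-2): L=3.2000, (cx,cy)=(1.0000,0.0000)
member 2 (1-2): L=2.8382, (cx,cy)=(0.4869,-0.8734)
solve A·x = −loads:
  F[0-1] = -5330.6065 N (compression)
  F[0-2] = -1445.8778 N (compression)
  F[1-2] = +2969.3827 N (tension)
  Rx@0 = +4598.2800 N
  Ry@0 = +4298.5726 N
  Ry@2 = -2593.5826 N

-1445.878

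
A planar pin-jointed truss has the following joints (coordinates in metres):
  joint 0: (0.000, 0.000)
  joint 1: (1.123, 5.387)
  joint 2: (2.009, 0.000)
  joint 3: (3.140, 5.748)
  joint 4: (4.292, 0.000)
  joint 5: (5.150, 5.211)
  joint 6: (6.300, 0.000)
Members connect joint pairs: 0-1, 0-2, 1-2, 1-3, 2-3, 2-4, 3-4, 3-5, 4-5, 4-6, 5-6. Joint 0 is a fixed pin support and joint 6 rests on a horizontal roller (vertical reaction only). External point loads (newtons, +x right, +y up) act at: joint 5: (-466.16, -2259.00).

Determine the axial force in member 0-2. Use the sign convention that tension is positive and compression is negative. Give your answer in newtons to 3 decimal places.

-299.818

N=7 nodes, M=11 members, R=3 reactions → 2N=14, M+R=14
member 0 (0-1): L=5.5028, (cx,cy)=(0.2041,0.9790)
member 1 (0-2): L=2.0090, (cx,cy)=(1.0000,0.0000)
member 2 (1-2): L=5.4594, (cx,cy)=(0.1623,-0.9867)
member 3 (1-3): L=2.0491, (cx,cy)=(0.9844,0.1762)
member 4 (2-3): L=5.8582, (cx,cy)=(0.1931,0.9812)
member 5 (2-4): L=2.2830, (cx,cy)=(1.0000,0.0000)
member 6 (3-4): L=5.8623, (cx,cy)=(0.1965,-0.9805)
member 7 (3-5): L=2.0805, (cx,cy)=(0.9661,-0.2581)
member 8 (4-5): L=5.2812, (cx,cy)=(0.1625,0.9867)
member 9 (4-6): L=2.0080, (cx,cy)=(1.0000,0.0000)
member 10 (5-6): L=5.3364, (cx,cy)=(0.2155,-0.9765)
solve A·x = −loads:
  F[0-1] = -815.0919 N (compression)
  F[0-2] = -299.8180 N (compression)
  F[1-2] = +756.2259 N (tension)
  F[1-3] = -293.6631 N (compression)
  F[2-3] = -760.5086 N (compression)
  F[2-4] = -30.2648 N (compression)
  F[3-4] = +985.3364 N (tension)
  F[3-5] = -651.6029 N (compression)
  F[4-5] = -979.1325 N (compression)
  F[4-6] = +322.4374 N (tension)
  F[5-6] = -1496.2179 N (compression)
  Rx@0 = +466.1600 N
  Ry@0 = +797.9381 N
  Ry@6 = +1461.0619 N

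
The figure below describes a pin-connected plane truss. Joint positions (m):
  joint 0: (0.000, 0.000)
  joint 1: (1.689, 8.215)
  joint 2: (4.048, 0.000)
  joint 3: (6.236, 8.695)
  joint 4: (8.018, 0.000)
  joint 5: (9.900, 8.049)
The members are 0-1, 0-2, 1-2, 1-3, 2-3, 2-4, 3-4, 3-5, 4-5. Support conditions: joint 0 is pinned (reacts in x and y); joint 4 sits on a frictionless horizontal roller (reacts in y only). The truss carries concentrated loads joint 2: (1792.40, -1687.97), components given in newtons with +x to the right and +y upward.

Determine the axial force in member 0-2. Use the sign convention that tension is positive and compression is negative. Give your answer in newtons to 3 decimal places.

N=6 nodes, M=9 members, R=3 reactions → 2N=12, M+R=12
member 0 (0-1): L=8.3868, (cx,cy)=(0.2014,0.9795)
member 1 (0-2): L=4.0480, (cx,cy)=(1.0000,0.0000)
member 2 (1-2): L=8.5470, (cx,cy)=(0.2760,-0.9612)
member 3 (1-3): L=4.5723, (cx,cy)=(0.9945,0.1050)
member 4 (2-3): L=8.9661, (cx,cy)=(0.2440,0.9698)
member 5 (2-4): L=3.9700, (cx,cy)=(1.0000,0.0000)
member 6 (3-4): L=8.8757, (cx,cy)=(0.2008,-0.9796)
member 7 (3-5): L=3.7205, (cx,cy)=(0.9848,-0.1736)
member 8 (4-5): L=8.2661, (cx,cy)=(0.2277,0.9737)
solve A·x = −loads:
  F[0-1] = -853.2564 N (compression)
  F[0-2] = +1964.2349 N (tension)
  F[1-2] = +825.6499 N (tension)
  F[1-3] = -401.9381 N (compression)
  F[2-3] = +922.2739 N (tension)
  F[2-4] = +174.6535 N (tension)
  F[3-4] = -869.9085 N (compression)
  F[3-5] = -0.0000 N (tension)
  F[4-5] = +0.0000 N (tension)
  Rx@0 = -1792.4000 N
  Ry@0 = +835.7746 N
  Ry@4 = +852.1954 N

1964.235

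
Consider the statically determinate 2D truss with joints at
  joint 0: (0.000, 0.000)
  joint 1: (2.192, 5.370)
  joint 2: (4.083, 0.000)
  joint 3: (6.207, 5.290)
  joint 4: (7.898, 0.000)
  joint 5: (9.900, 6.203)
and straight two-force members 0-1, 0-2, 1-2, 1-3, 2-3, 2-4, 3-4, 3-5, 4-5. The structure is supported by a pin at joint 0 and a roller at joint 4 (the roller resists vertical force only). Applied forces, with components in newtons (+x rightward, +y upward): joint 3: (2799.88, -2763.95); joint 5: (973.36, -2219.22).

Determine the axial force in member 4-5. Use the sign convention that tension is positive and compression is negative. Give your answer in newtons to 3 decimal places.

-2808.929

N=6 nodes, M=9 members, R=3 reactions → 2N=12, M+R=12
member 0 (0-1): L=5.8002, (cx,cy)=(0.3779,0.9258)
member 1 (0-2): L=4.0830, (cx,cy)=(1.0000,0.0000)
member 2 (1-2): L=5.6932, (cx,cy)=(0.3321,-0.9432)
member 3 (1-3): L=4.0158, (cx,cy)=(0.9998,-0.0199)
member 4 (2-3): L=5.7005, (cx,cy)=(0.3726,0.9280)
member 5 (2-4): L=3.8150, (cx,cy)=(1.0000,0.0000)
member 6 (3-4): L=5.5537, (cx,cy)=(0.3045,-0.9525)
member 7 (3-5): L=3.8042, (cx,cy)=(0.9708,0.2400)
member 8 (4-5): L=6.5181, (cx,cy)=(0.3071,0.9517)
solve A·x = −loads:
  F[0-1] = +2819.6668 N (tension)
  F[0-2] = +2707.6283 N (tension)
  F[1-2] = -2809.9108 N (compression)
  F[1-3] = +1999.3184 N (tension)
  F[2-3] = +2856.0410 N (tension)
  F[2-4] = +710.1570 N (tension)
  F[3-4] = -5165.8566 N (compression)
  F[3-5] = +1891.3913 N (tension)
  F[4-5] = -2808.9289 N (compression)
  Rx@0 = -3773.2400 N
  Ry@0 = -2610.5541 N
  Ry@4 = +7593.7241 N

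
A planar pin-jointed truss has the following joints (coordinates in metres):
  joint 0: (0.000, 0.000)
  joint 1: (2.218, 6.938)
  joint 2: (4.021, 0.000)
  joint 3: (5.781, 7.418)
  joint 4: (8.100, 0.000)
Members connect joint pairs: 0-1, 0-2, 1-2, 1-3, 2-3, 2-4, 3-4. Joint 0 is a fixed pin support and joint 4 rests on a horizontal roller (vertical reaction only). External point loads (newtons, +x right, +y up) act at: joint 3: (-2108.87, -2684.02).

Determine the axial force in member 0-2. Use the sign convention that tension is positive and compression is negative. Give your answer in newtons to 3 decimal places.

-1245.796

N=5 nodes, M=7 members, R=3 reactions → 2N=10, M+R=10
member 0 (0-1): L=7.2839, (cx,cy)=(0.3045,0.9525)
member 1 (0-2): L=4.0210, (cx,cy)=(1.0000,0.0000)
member 2 (1-2): L=7.1684, (cx,cy)=(0.2515,-0.9679)
member 3 (1-3): L=3.5952, (cx,cy)=(0.9910,0.1335)
member 4 (2-3): L=7.6239, (cx,cy)=(0.2309,0.9730)
member 5 (2-4): L=4.0790, (cx,cy)=(1.0000,0.0000)
member 6 (3-4): L=7.7720, (cx,cy)=(0.2984,-0.9544)
solve A·x = −loads:
  F[0-1] = -2834.3354 N (compression)
  F[0-2] = -1245.7958 N (compression)
  F[1-2] = +2578.9834 N (tension)
  F[1-3] = -1525.3936 N (compression)
  F[2-3] = -2565.3687 N (compression)
  F[2-4] = -4.9123 N (compression)
  F[3-4] = +16.4633 N (tension)
  Rx@0 = +2108.8700 N
  Ry@0 = +2699.7333 N
  Ry@4 = -15.7133 N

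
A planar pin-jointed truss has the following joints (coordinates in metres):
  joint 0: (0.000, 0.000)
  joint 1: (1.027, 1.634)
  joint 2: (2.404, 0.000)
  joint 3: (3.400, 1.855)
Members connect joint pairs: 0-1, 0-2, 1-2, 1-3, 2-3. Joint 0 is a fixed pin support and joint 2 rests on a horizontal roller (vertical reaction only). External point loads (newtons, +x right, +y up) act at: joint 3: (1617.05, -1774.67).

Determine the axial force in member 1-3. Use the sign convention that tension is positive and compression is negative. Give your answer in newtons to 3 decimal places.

2716.897

N=4 nodes, M=5 members, R=3 reactions → 2N=8, M+R=8
member 0 (0-1): L=1.9299, (cx,cy)=(0.5321,0.8467)
member 1 (0-2): L=2.4040, (cx,cy)=(1.0000,0.0000)
member 2 (1-2): L=2.1368, (cx,cy)=(0.6444,-0.7647)
member 3 (1-3): L=2.3833, (cx,cy)=(0.9957,0.0927)
member 4 (2-3): L=2.1055, (cx,cy)=(0.4731,0.8810)
solve A·x = −loads:
  F[0-1] = +2342.1869 N (tension)
  F[0-2] = +370.6793 N (tension)
  F[1-2] = -2263.8088 N (compression)
  F[1-3] = +2716.8969 N (tension)
  F[2-3] = -2300.2580 N (compression)
  Rx@0 = -1617.0500 N
  Ry@0 = -1983.0279 N
  Ry@2 = +3757.6979 N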